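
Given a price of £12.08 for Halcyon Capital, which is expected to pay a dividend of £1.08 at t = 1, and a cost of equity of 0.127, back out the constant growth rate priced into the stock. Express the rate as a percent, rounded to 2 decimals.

3.76%

From P₀ = D₁/(r − g), the implied growth is g = r − D₁/P₀.
g = 0.127 − 1.08/12.08 = 0.127 − 0.08940 = 0.03760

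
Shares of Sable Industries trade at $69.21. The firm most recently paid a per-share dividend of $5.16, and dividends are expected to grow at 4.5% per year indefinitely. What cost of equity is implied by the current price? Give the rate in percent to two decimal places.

Rearranging the constant-growth DDM: r = D₁/P₀ + g.
D₁ = 5.16 × (1 + 0.045) = 5.3922.
r = 5.3922 / 69.21 + 0.045 = 0.07791 + 0.045 = 0.12291

12.29%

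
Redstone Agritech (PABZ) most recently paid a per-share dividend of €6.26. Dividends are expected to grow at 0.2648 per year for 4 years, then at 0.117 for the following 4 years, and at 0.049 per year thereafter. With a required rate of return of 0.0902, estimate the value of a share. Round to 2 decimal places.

€403.23

Three-stage DDM. Project D₁…D_8; terminal Gordon value at t=8 with g = 0.049; discount at r = 0.0902.
D_1 = 7.9176
D_2 = 10.0142
D_3 = 12.6660
D_4 = 16.0200
D_5 = 17.8943
D_6 = 19.9879
D_7 = 22.3265
D_8 = 24.9387
TV_8 = 26.1607/(0.0902−0.049) = 634.9693
P₀ = Σ Dₜ/(1+r)ᵗ + TV_8/(1+r)^8 = 403.2260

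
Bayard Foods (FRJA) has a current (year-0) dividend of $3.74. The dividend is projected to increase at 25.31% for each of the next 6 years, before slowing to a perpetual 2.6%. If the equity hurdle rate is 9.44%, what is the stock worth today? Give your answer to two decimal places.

Two-stage DDM. Project D₁…D_6 at 0.2531, terminal growth 0.026, discount at r = 0.0944.
D_1 = 4.6866
D_2 = 5.8728
D_3 = 7.3592
D_4 = 9.2218
D_5 = 11.5558
D_6 = 14.4806
Terminal value at t=6: TV = D_7/(r−g) = 14.8571/(0.0944−0.026) = 217.2087
P₀ = 4.6866/(1+0.0944)^1 + 5.8728/(1+0.0944)^2 + 7.3592/(1+0.0944)^3 + 9.2218/(1+0.0944)^4 + 11.5558/(1+0.0944)^5 + 14.4806/(1+0.0944)^6 + 217.2087/(1+0.0944)^6 = 163.4388

$163.44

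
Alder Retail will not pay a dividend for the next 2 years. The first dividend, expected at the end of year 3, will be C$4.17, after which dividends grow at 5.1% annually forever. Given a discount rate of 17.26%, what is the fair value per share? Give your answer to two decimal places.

Deferred-dividend DDM. At t=2 the remaining stream is a growing perpetuity with first payment D_3 = 4.17.
V_2 = D_3/(r−g) = 4.17/(0.1726−0.051) = 34.2928
P₀ = V_2/(1+r)^2 = 34.2928/(1+0.1726)^2 = 24.9404

C$24.94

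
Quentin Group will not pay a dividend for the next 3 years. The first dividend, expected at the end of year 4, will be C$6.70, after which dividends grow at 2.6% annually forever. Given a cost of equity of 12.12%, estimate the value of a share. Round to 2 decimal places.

Deferred-dividend DDM. At t=3 the remaining stream is a growing perpetuity with first payment D_4 = 6.70.
V_3 = D_4/(r−g) = 6.70/(0.1212−0.026) = 70.3782
P₀ = V_3/(1+r)^3 = 70.3782/(1+0.1212)^3 = 49.9331

C$49.93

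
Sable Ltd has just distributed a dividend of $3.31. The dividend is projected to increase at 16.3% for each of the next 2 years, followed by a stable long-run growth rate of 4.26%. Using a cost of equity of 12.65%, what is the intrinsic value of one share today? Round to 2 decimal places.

$50.79

Two-stage DDM. Project D₁…D_2 at 0.163, terminal growth 0.0426, discount at r = 0.1265.
D_1 = 3.8495
D_2 = 4.4770
Terminal value at t=2: TV = D_3/(r−g) = 4.6677/(0.1265−0.0426) = 55.6344
P₀ = 3.8495/(1+0.1265)^1 + 4.4770/(1+0.1265)^2 + 55.6344/(1+0.1265)^2 = 50.7863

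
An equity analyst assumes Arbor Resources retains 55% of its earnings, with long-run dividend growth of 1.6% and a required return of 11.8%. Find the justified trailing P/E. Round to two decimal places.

Payout ratio b = 1 − 0.55 = 0.45.
Justified trailing P/E = b(1+g)/(r−g) = 0.45×(1+0.016)/(0.118−0.016) = 4.4824

4.48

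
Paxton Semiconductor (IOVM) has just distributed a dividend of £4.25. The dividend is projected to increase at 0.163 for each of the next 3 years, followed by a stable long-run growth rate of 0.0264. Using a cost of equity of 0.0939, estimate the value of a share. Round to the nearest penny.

Two-stage DDM. Project D₁…D_3 at 0.163, terminal growth 0.0264, discount at r = 0.0939.
D_1 = 4.9428
D_2 = 5.7484
D_3 = 6.6854
Terminal value at t=3: TV = D_4/(r−g) = 6.8619/(0.0939−0.0264) = 101.6579
P₀ = 4.9428/(1+0.0939)^1 + 5.7484/(1+0.0939)^2 + 6.6854/(1+0.0939)^3 + 101.6579/(1+0.0939)^3 = 92.0916

£92.09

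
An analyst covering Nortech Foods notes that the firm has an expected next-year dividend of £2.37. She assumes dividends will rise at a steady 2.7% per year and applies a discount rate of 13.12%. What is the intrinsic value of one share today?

Gordon growth model: P₀ = D₁/(r − g), with D₁ = 2.37 given directly.
P₀ = 2.3700 / (0.1312 − 0.027) = 2.3700 / 0.1042 = 22.7447

£22.74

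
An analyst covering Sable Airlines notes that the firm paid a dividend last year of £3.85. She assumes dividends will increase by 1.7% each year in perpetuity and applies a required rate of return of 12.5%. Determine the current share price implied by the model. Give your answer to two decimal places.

£36.25

Gordon growth model: P₀ = D₁/(r − g). D₁ = 3.85 × (1 + 0.017) = 3.9154.
P₀ = 3.9154 / (0.125 − 0.017) = 3.9154 / 0.108 = 36.2542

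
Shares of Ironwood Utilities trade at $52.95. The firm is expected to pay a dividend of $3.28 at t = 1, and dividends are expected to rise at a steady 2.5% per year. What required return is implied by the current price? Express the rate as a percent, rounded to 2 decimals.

Rearranging the constant-growth DDM: r = D₁/P₀ + g.
r = 3.2800 / 52.95 + 0.025 = 0.06195 + 0.025 = 0.08695

8.69%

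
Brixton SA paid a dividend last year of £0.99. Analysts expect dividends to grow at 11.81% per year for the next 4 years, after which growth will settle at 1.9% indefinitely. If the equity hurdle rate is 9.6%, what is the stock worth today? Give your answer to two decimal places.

Two-stage DDM. Project D₁…D_4 at 0.1181, terminal growth 0.019, discount at r = 0.096.
D_1 = 1.1069
D_2 = 1.2376
D_3 = 1.3838
D_4 = 1.5472
Terminal value at t=4: TV = D_5/(r−g) = 1.5766/(0.096−0.019) = 20.4758
P₀ = 1.1069/(1+0.096)^1 + 1.2376/(1+0.096)^2 + 1.3838/(1+0.096)^3 + 1.5472/(1+0.096)^4 + 20.4758/(1+0.096)^4 = 18.3542

£18.35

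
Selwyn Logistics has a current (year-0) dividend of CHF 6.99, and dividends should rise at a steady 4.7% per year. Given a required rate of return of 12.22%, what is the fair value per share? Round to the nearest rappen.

CHF 97.32

Gordon growth model: P₀ = D₁/(r − g). D₁ = 6.99 × (1 + 0.047) = 7.3185.
P₀ = 7.3185 / (0.1222 − 0.047) = 7.3185 / 0.0752 = 97.3209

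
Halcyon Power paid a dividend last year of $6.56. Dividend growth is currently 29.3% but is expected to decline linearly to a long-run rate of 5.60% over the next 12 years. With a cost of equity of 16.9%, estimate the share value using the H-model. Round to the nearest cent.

H-model: P₀ = D₀[(1+g_L) + H(g_S−g_L)]/(r−g_L), with H = 12/2 = 6.
P₀ = 6.56 × [(1+0.056) + 6×(0.293−0.056)] / (0.169−0.056)
   = 6.56 × 2.4780 / 0.113 = 143.8556

$143.86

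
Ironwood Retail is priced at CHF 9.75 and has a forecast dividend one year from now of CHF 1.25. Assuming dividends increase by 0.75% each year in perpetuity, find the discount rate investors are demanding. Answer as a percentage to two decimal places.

Rearranging the constant-growth DDM: r = D₁/P₀ + g.
r = 1.2500 / 9.75 + 0.0075 = 0.12821 + 0.0075 = 0.13571

13.57%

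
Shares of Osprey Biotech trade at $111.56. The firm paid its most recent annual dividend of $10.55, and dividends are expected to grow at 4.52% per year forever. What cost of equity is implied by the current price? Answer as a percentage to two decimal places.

14.40%

Rearranging the constant-growth DDM: r = D₁/P₀ + g.
D₁ = 10.55 × (1 + 0.0452) = 11.0269.
r = 11.0269 / 111.56 + 0.0452 = 0.09884 + 0.0452 = 0.14404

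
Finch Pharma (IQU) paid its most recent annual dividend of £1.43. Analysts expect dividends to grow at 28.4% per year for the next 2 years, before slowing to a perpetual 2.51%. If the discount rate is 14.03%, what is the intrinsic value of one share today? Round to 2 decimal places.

Two-stage DDM. Project D₁…D_2 at 0.284, terminal growth 0.0251, discount at r = 0.1403.
D_1 = 1.8361
D_2 = 2.3576
Terminal value at t=2: TV = D_3/(r−g) = 2.4168/(0.1403−0.0251) = 20.9788
P₀ = 1.8361/(1+0.1403)^1 + 2.3576/(1+0.1403)^2 + 20.9788/(1+0.1403)^2 = 19.5573

£19.56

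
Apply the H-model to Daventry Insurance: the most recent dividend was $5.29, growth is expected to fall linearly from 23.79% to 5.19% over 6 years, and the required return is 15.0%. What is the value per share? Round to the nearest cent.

$86.81

H-model: P₀ = D₀[(1+g_L) + H(g_S−g_L)]/(r−g_L), with H = 6/2 = 3.
P₀ = 5.29 × [(1+0.0519) + 3×(0.2379−0.0519)] / (0.15−0.0519)
   = 5.29 × 1.6099 / 0.0981 = 86.8132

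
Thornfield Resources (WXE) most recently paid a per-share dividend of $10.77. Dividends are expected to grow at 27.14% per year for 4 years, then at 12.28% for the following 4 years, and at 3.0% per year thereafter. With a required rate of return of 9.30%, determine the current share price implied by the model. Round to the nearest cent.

$507.16

Three-stage DDM. Project D₁…D_8; terminal Gordon value at t=8 with g = 0.03; discount at r = 0.093.
D_1 = 13.6930
D_2 = 17.4093
D_3 = 22.1341
D_4 = 28.1413
D_5 = 31.5971
D_6 = 35.4772
D_7 = 39.8338
D_8 = 44.7254
TV_8 = 46.0672/(0.093−0.03) = 731.2246
P₀ = Σ Dₜ/(1+r)ᵗ + TV_8/(1+r)^8 = 507.1626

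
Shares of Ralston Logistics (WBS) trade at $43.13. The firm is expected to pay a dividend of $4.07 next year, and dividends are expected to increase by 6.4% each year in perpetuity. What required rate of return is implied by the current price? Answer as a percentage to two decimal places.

15.84%

Rearranging the constant-growth DDM: r = D₁/P₀ + g.
r = 4.0700 / 43.13 + 0.064 = 0.09437 + 0.064 = 0.15837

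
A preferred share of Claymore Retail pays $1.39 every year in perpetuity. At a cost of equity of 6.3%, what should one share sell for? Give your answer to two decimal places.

$22.06

Zero-growth DDM (perpetuity): P₀ = D/r = 1.39 / 0.063 = 22.0635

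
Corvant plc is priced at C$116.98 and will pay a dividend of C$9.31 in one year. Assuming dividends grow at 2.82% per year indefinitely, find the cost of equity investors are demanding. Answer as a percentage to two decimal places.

Rearranging the constant-growth DDM: r = D₁/P₀ + g.
r = 9.3100 / 116.98 + 0.0282 = 0.07959 + 0.0282 = 0.10779

10.78%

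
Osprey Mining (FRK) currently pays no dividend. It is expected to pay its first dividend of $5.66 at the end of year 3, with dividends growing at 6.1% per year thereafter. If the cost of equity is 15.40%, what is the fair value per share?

$45.70

Deferred-dividend DDM. At t=2 the remaining stream is a growing perpetuity with first payment D_3 = 5.66.
V_2 = D_3/(r−g) = 5.66/(0.154−0.061) = 60.8602
P₀ = V_2/(1+r)^2 = 60.8602/(1+0.154)^2 = 45.7006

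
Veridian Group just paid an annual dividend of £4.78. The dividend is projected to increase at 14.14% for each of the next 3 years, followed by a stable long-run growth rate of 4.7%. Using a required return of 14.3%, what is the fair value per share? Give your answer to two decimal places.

£66.21

Two-stage DDM. Project D₁…D_3 at 0.1414, terminal growth 0.047, discount at r = 0.143.
D_1 = 5.4559
D_2 = 6.2274
D_3 = 7.1079
Terminal value at t=3: TV = D_4/(r−g) = 7.4420/(0.143−0.047) = 77.5206
P₀ = 5.4559/(1+0.143)^1 + 6.2274/(1+0.143)^2 + 7.1079/(1+0.143)^3 + 77.5206/(1+0.143)^3 = 66.2131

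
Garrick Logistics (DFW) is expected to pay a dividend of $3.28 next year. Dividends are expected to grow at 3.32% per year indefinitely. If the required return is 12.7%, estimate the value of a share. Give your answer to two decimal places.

$34.97

Gordon growth model: P₀ = D₁/(r − g), with D₁ = 3.28 given directly.
P₀ = 3.2800 / (0.127 − 0.0332) = 3.2800 / 0.0938 = 34.9680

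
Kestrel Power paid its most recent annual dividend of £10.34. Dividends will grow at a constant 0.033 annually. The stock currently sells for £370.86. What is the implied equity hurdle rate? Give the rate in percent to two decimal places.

Rearranging the constant-growth DDM: r = D₁/P₀ + g.
D₁ = 10.34 × (1 + 0.033) = 10.6812.
r = 10.6812 / 370.86 + 0.033 = 0.02880 + 0.033 = 0.06180

6.18%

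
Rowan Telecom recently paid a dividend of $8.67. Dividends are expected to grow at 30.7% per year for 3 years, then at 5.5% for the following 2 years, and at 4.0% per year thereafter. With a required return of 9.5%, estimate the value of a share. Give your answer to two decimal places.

Three-stage DDM. Project D₁…D_5; terminal Gordon value at t=5 with g = 0.04; discount at r = 0.095.
D_1 = 11.3317
D_2 = 14.8105
D_3 = 19.3573
D_4 = 20.4220
D_5 = 21.5452
TV_5 = 22.4070/(0.095−0.04) = 407.4004
P₀ = Σ Dₜ/(1+r)ᵗ + TV_5/(1+r)^5 = 324.1274

$324.13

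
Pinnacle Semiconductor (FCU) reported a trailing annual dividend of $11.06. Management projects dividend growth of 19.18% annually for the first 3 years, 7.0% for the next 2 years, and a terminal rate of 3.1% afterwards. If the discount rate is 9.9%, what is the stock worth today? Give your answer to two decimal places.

Three-stage DDM. Project D₁…D_5; terminal Gordon value at t=5 with g = 0.031; discount at r = 0.099.
D_1 = 13.1813
D_2 = 15.7095
D_3 = 18.7226
D_4 = 20.0331
D_5 = 21.4355
TV_5 = 22.1000/(0.099−0.031) = 324.9994
P₀ = Σ Dₜ/(1+r)ᵗ + TV_5/(1+r)^5 = 268.9276

$268.93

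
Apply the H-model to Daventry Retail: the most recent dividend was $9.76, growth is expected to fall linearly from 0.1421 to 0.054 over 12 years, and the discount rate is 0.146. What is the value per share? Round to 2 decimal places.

$167.89

H-model: P₀ = D₀[(1+g_L) + H(g_S−g_L)]/(r−g_L), with H = 12/2 = 6.
P₀ = 9.76 × [(1+0.054) + 6×(0.1421−0.054)] / (0.146−0.054)
   = 9.76 × 1.5826 / 0.092 = 167.8932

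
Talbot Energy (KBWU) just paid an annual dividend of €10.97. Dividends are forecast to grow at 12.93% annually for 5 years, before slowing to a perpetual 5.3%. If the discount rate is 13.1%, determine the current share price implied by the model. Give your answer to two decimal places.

€201.59

Two-stage DDM. Project D₁…D_5 at 0.1293, terminal growth 0.053, discount at r = 0.131.
D_1 = 12.3884
D_2 = 13.9902
D_3 = 15.7992
D_4 = 17.8420
D_5 = 20.1490
Terminal value at t=5: TV = D_6/(r−g) = 21.2169/(0.131−0.053) = 272.0114
P₀ = 12.3884/(1+0.131)^1 + 13.9902/(1+0.131)^2 + 15.7992/(1+0.131)^3 + 17.8420/(1+0.131)^4 + 20.1490/(1+0.131)^5 + 272.0114/(1+0.131)^5 = 201.5885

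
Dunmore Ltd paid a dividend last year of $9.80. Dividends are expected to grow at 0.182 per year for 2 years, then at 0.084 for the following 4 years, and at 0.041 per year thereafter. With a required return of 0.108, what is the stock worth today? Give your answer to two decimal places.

Three-stage DDM. Project D₁…D_6; terminal Gordon value at t=6 with g = 0.041; discount at r = 0.108.
D_1 = 11.5836
D_2 = 13.6918
D_3 = 14.8419
D_4 = 16.0886
D_5 = 17.4401
D_6 = 18.9051
TV_6 = 19.6802/(0.108−0.041) = 293.7339
P₀ = Σ Dₜ/(1+r)ᵗ + TV_6/(1+r)^6 = 222.6049

$222.60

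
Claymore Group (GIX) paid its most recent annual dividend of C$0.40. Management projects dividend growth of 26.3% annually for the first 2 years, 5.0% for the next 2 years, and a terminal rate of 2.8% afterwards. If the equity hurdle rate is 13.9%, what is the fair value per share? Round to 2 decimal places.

C$5.68

Three-stage DDM. Project D₁…D_4; terminal Gordon value at t=4 with g = 0.028; discount at r = 0.139.
D_1 = 0.5052
D_2 = 0.6381
D_3 = 0.6700
D_4 = 0.7035
TV_4 = 0.7232/(0.139−0.028) = 6.5150
P₀ = Σ Dₜ/(1+r)ᵗ + TV_4/(1+r)^4 = 5.6777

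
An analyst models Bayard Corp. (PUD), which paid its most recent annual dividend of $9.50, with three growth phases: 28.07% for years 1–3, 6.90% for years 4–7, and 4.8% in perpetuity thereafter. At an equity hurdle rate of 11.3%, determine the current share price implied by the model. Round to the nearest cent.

$288.97

Three-stage DDM. Project D₁…D_7; terminal Gordon value at t=7 with g = 0.048; discount at r = 0.113.
D_1 = 12.1666
D_2 = 15.5818
D_3 = 19.9556
D_4 = 21.3326
D_5 = 22.8045
D_6 = 24.3780
D_7 = 26.0601
TV_7 = 27.3110/(0.113−0.048) = 420.1696
P₀ = Σ Dₜ/(1+r)ᵗ + TV_7/(1+r)^7 = 288.9689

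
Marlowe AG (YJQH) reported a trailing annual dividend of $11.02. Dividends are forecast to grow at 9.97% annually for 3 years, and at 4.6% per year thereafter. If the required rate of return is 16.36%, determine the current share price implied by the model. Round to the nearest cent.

Two-stage DDM. Project D₁…D_3 at 0.0997, terminal growth 0.046, discount at r = 0.1636.
D_1 = 12.1187
D_2 = 13.3269
D_3 = 14.6556
Terminal value at t=3: TV = D_4/(r−g) = 15.3298/(0.1636−0.046) = 130.3553
P₀ = 12.1187/(1+0.1636)^1 + 13.3269/(1+0.1636)^2 + 14.6556/(1+0.1636)^3 + 130.3553/(1+0.1636)^3 = 112.3005

$112.30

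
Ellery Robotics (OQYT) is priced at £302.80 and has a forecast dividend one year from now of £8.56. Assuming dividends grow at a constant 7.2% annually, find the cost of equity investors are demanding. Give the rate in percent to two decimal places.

10.03%

Rearranging the constant-growth DDM: r = D₁/P₀ + g.
r = 8.5600 / 302.80 + 0.072 = 0.02827 + 0.072 = 0.10027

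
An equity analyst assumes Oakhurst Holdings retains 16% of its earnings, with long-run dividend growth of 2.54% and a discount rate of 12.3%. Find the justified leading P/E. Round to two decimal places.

Payout ratio b = 1 − 0.16 = 0.84.
Justified leading P/E = b/(r−g) = 0.84/(0.123−0.0254) = 8.6066

8.61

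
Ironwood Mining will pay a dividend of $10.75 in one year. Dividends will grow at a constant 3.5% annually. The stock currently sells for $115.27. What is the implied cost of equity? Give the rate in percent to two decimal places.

Rearranging the constant-growth DDM: r = D₁/P₀ + g.
r = 10.7500 / 115.27 + 0.035 = 0.09326 + 0.035 = 0.12826

12.83%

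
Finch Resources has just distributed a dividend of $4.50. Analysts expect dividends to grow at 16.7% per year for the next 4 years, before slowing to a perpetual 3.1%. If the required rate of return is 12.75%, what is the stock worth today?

Two-stage DDM. Project D₁…D_4 at 0.167, terminal growth 0.031, discount at r = 0.1275.
D_1 = 5.2515
D_2 = 6.1285
D_3 = 7.1520
D_4 = 8.3463
Terminal value at t=4: TV = D_5/(r−g) = 8.6051/(0.1275−0.031) = 89.1718
P₀ = 5.2515/(1+0.1275)^1 + 6.1285/(1+0.1275)^2 + 7.1520/(1+0.1275)^3 + 8.3463/(1+0.1275)^4 + 89.1718/(1+0.1275)^4 = 74.8101

$74.81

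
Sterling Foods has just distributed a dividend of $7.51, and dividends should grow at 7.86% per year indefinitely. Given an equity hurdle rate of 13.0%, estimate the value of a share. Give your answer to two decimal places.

$157.59

Gordon growth model: P₀ = D₁/(r − g). D₁ = 7.51 × (1 + 0.0786) = 8.1003.
P₀ = 8.1003 / (0.13 − 0.0786) = 8.1003 / 0.0514 = 157.5931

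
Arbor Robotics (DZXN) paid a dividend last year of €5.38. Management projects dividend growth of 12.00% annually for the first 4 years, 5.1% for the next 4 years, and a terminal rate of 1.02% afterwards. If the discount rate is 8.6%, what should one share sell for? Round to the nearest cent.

€116.85

Three-stage DDM. Project D₁…D_8; terminal Gordon value at t=8 with g = 0.0102; discount at r = 0.086.
D_1 = 6.0256
D_2 = 6.7487
D_3 = 7.5585
D_4 = 8.4655
D_5 = 8.8973
D_6 = 9.3510
D_7 = 9.8279
D_8 = 10.3292
TV_8 = 10.4345/(0.086−0.0102) = 137.6586
P₀ = Σ Dₜ/(1+r)ᵗ + TV_8/(1+r)^8 = 116.8512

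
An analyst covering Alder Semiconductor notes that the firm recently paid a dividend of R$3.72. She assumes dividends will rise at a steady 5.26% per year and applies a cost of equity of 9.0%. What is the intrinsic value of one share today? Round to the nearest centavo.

R$104.70

Gordon growth model: P₀ = D₁/(r − g). D₁ = 3.72 × (1 + 0.0526) = 3.9157.
P₀ = 3.9157 / (0.09 − 0.0526) = 3.9157 / 0.0374 = 104.6971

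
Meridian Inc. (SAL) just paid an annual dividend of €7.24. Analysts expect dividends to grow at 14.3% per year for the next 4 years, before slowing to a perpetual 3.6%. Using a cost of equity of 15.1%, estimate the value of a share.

Two-stage DDM. Project D₁…D_4 at 0.143, terminal growth 0.036, discount at r = 0.151.
D_1 = 8.2753
D_2 = 9.4587
D_3 = 10.8113
D_4 = 12.3573
Terminal value at t=4: TV = D_5/(r−g) = 12.8022/(0.151−0.036) = 111.3231
P₀ = 8.2753/(1+0.151)^1 + 9.4587/(1+0.151)^2 + 10.8113/(1+0.151)^3 + 12.3573/(1+0.151)^4 + 111.3231/(1+0.151)^4 = 91.8887

€91.89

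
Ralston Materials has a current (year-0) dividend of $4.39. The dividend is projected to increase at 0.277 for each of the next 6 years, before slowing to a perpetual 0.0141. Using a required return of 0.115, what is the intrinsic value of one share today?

Two-stage DDM. Project D₁…D_6 at 0.277, terminal growth 0.0141, discount at r = 0.115.
D_1 = 5.6060
D_2 = 7.1589
D_3 = 9.1419
D_4 = 11.6742
D_5 = 14.9080
D_6 = 19.0375
Terminal value at t=6: TV = D_7/(r−g) = 19.3059/(0.115−0.0141) = 191.3372
P₀ = 5.6060/(1+0.115)^1 + 7.1589/(1+0.115)^2 + 9.1419/(1+0.115)^3 + 11.6742/(1+0.115)^4 + 14.9080/(1+0.115)^5 + 19.0375/(1+0.115)^6 + 191.3372/(1+0.115)^6 = 143.0673

$143.07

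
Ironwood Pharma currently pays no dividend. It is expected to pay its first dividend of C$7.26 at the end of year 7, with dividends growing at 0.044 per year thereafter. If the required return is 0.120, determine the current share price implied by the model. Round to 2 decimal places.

Deferred-dividend DDM. At t=6 the remaining stream is a growing perpetuity with first payment D_7 = 7.26.
V_6 = D_7/(r−g) = 7.26/(0.12−0.044) = 95.5263
P₀ = V_6/(1+r)^6 = 95.5263/(1+0.12)^6 = 48.3966

C$48.40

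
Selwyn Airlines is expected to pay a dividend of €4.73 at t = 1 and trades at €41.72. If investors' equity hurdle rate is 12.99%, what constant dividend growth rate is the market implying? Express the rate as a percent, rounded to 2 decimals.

1.65%

From P₀ = D₁/(r − g), the implied growth is g = r − D₁/P₀.
g = 0.1299 − 4.73/41.72 = 0.1299 − 0.11337 = 0.01653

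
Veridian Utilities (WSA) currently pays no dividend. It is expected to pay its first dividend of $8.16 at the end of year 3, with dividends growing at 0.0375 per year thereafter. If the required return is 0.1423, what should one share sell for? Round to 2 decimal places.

$59.67

Deferred-dividend DDM. At t=2 the remaining stream is a growing perpetuity with first payment D_3 = 8.16.
V_2 = D_3/(r−g) = 8.16/(0.1423−0.0375) = 77.8626
P₀ = V_2/(1+r)^2 = 77.8626/(1+0.1423)^2 = 59.6717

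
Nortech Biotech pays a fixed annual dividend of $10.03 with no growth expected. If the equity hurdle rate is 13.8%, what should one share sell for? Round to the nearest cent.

Zero-growth DDM (perpetuity): P₀ = D/r = 10.03 / 0.138 = 72.6812

$72.68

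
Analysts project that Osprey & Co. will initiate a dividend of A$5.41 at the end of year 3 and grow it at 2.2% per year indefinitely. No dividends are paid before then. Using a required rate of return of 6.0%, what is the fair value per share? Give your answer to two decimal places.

Deferred-dividend DDM. At t=2 the remaining stream is a growing perpetuity with first payment D_3 = 5.41.
V_2 = D_3/(r−g) = 5.41/(0.06−0.022) = 142.3684
P₀ = V_2/(1+r)^2 = 142.3684/(1+0.06)^2 = 126.7074

A$126.71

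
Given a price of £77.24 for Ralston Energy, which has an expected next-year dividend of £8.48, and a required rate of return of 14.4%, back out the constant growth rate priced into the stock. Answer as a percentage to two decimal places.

From P₀ = D₁/(r − g), the implied growth is g = r − D₁/P₀.
g = 0.144 − 8.48/77.24 = 0.144 − 0.10979 = 0.03421

3.42%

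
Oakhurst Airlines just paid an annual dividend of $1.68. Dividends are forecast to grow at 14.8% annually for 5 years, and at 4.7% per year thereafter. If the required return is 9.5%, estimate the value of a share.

$56.12

Two-stage DDM. Project D₁…D_5 at 0.148, terminal growth 0.047, discount at r = 0.095.
D_1 = 1.9286
D_2 = 2.2141
D_3 = 2.5418
D_4 = 2.9179
D_5 = 3.3498
Terminal value at t=5: TV = D_6/(r−g) = 3.5072/(0.095−0.047) = 73.0675
P₀ = 1.9286/(1+0.095)^1 + 2.2141/(1+0.095)^2 + 2.5418/(1+0.095)^3 + 2.9179/(1+0.095)^4 + 3.3498/(1+0.095)^5 + 73.0675/(1+0.095)^5 = 56.1158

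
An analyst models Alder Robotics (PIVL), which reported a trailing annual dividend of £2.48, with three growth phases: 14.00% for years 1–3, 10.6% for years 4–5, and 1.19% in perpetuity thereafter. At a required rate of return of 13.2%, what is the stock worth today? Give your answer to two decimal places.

£32.81

Three-stage DDM. Project D₁…D_5; terminal Gordon value at t=5 with g = 0.0119; discount at r = 0.132.
D_1 = 2.8272
D_2 = 3.2230
D_3 = 3.6742
D_4 = 4.0637
D_5 = 4.4944
TV_5 = 4.5479/(0.132−0.0119) = 37.8679
P₀ = Σ Dₜ/(1+r)ᵗ + TV_5/(1+r)^5 = 32.8106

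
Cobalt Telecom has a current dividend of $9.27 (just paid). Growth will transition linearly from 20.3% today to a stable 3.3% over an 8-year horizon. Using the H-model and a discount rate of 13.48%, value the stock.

H-model: P₀ = D₀[(1+g_L) + H(g_S−g_L)]/(r−g_L), with H = 8/2 = 4.
P₀ = 9.27 × [(1+0.033) + 4×(0.203−0.033)] / (0.1348−0.033)
   = 9.27 × 1.7130 / 0.1018 = 155.9873

$155.99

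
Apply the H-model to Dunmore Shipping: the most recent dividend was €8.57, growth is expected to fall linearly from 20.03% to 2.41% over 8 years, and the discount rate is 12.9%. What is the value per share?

€141.25

H-model: P₀ = D₀[(1+g_L) + H(g_S−g_L)]/(r−g_L), with H = 8/2 = 4.
P₀ = 8.57 × [(1+0.0241) + 4×(0.2003−0.0241)] / (0.129−0.0241)
   = 8.57 × 1.7289 / 0.1049 = 141.2457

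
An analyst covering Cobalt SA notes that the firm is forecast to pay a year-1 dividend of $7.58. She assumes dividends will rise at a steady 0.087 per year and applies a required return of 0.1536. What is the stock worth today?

Gordon growth model: P₀ = D₁/(r − g), with D₁ = 7.58 given directly.
P₀ = 7.5800 / (0.1536 − 0.087) = 7.5800 / 0.0666 = 113.8138

$113.81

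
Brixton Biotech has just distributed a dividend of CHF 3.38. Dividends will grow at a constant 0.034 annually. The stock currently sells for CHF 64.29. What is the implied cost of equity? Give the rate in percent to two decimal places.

8.84%

Rearranging the constant-growth DDM: r = D₁/P₀ + g.
D₁ = 3.38 × (1 + 0.034) = 3.4949.
r = 3.4949 / 64.29 + 0.034 = 0.05436 + 0.034 = 0.08836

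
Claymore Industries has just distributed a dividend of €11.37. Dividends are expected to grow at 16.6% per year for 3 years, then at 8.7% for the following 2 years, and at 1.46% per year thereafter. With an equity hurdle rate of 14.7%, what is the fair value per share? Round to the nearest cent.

Three-stage DDM. Project D₁…D_5; terminal Gordon value at t=5 with g = 0.0146; discount at r = 0.147.
D_1 = 13.2574
D_2 = 15.4582
D_3 = 18.0242
D_4 = 19.5923
D_5 = 21.2968
TV_5 = 21.6078/(0.147−0.0146) = 163.2007
P₀ = Σ Dₜ/(1+r)ᵗ + TV_5/(1+r)^5 = 139.5060

€139.51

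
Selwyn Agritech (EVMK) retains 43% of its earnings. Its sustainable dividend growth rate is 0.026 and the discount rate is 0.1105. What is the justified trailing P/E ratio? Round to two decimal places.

6.92

Payout ratio b = 1 − 0.43 = 0.57.
Justified trailing P/E = b(1+g)/(r−g) = 0.57×(1+0.026)/(0.1105−0.026) = 6.9209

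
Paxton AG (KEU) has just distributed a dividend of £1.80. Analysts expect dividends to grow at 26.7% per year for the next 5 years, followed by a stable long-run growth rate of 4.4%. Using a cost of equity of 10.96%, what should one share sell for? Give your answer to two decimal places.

Two-stage DDM. Project D₁…D_5 at 0.267, terminal growth 0.044, discount at r = 0.1096.
D_1 = 2.2806
D_2 = 2.8895
D_3 = 3.6610
D_4 = 4.6385
D_5 = 5.8770
Terminal value at t=5: TV = D_6/(r−g) = 6.1356/(0.1096−0.044) = 93.5303
P₀ = 2.2806/(1+0.1096)^1 + 2.8895/(1+0.1096)^2 + 3.6610/(1+0.1096)^3 + 4.6385/(1+0.1096)^4 + 5.8770/(1+0.1096)^5 + 93.5303/(1+0.1096)^5 = 69.2418

£69.24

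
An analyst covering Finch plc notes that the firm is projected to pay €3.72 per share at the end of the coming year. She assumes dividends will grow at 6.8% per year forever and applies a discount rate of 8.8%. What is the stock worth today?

Gordon growth model: P₀ = D₁/(r − g), with D₁ = 3.72 given directly.
P₀ = 3.7200 / (0.088 − 0.068) = 3.7200 / 0.02 = 186.0000

€186.00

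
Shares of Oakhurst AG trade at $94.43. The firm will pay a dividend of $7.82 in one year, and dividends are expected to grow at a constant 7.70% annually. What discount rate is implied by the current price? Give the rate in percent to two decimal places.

Rearranging the constant-growth DDM: r = D₁/P₀ + g.
r = 7.8200 / 94.43 + 0.077 = 0.08281 + 0.077 = 0.15981

15.98%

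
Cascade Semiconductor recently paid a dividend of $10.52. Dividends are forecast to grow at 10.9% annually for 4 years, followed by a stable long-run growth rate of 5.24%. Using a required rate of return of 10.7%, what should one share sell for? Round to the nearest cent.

Two-stage DDM. Project D₁…D_4 at 0.109, terminal growth 0.0524, discount at r = 0.107.
D_1 = 11.6667
D_2 = 12.9383
D_3 = 14.3486
D_4 = 15.9126
Terminal value at t=4: TV = D_5/(r−g) = 16.7465/(0.107−0.0524) = 306.7115
P₀ = 11.6667/(1+0.107)^1 + 12.9383/(1+0.107)^2 + 14.3486/(1+0.107)^3 + 15.9126/(1+0.107)^4 + 306.7115/(1+0.107)^4 = 246.5099

$246.51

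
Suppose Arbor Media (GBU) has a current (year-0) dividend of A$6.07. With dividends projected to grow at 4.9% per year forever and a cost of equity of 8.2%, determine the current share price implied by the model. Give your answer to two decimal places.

A$192.95

Gordon growth model: P₀ = D₁/(r − g). D₁ = 6.07 × (1 + 0.049) = 6.3674.
P₀ = 6.3674 / (0.082 − 0.049) = 6.3674 / 0.033 = 192.9524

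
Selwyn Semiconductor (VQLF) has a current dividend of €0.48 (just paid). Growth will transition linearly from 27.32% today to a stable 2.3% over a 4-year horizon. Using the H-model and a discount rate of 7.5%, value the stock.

€14.06

H-model: P₀ = D₀[(1+g_L) + H(g_S−g_L)]/(r−g_L), with H = 4/2 = 2.
P₀ = 0.48 × [(1+0.023) + 2×(0.2732−0.023)] / (0.075−0.023)
   = 0.48 × 1.5234 / 0.052 = 14.0622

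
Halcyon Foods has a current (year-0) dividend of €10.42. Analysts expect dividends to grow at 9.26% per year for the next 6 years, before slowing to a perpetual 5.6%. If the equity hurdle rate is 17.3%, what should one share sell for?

€110.54

Two-stage DDM. Project D₁…D_6 at 0.0926, terminal growth 0.056, discount at r = 0.173.
D_1 = 11.3849
D_2 = 12.4391
D_3 = 13.5910
D_4 = 14.8495
D_5 = 16.2246
D_6 = 17.7270
Terminal value at t=6: TV = D_7/(r−g) = 18.7197/(0.173−0.056) = 159.9974
P₀ = 11.3849/(1+0.173)^1 + 12.4391/(1+0.173)^2 + 13.5910/(1+0.173)^3 + 14.8495/(1+0.173)^4 + 16.2246/(1+0.173)^5 + 17.7270/(1+0.173)^6 + 159.9974/(1+0.173)^6 = 110.5444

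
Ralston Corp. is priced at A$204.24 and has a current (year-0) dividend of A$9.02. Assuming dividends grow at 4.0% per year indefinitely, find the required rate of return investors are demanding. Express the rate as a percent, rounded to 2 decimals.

Rearranging the constant-growth DDM: r = D₁/P₀ + g.
D₁ = 9.02 × (1 + 0.04) = 9.3808.
r = 9.3808 / 204.24 + 0.04 = 0.04593 + 0.04 = 0.08593

8.59%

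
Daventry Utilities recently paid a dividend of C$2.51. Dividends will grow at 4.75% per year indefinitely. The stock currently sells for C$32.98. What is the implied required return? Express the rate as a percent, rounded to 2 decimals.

12.72%

Rearranging the constant-growth DDM: r = D₁/P₀ + g.
D₁ = 2.51 × (1 + 0.0475) = 2.6292.
r = 2.6292 / 32.98 + 0.0475 = 0.07972 + 0.0475 = 0.12722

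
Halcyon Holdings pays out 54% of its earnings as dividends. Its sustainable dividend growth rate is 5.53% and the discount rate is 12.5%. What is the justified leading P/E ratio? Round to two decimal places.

7.75

Justified leading P/E = b/(r−g) = 0.54/(0.125−0.0553) = 7.7475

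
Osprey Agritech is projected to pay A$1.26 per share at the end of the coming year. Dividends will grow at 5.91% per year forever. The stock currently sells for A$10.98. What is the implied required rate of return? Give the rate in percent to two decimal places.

17.39%

Rearranging the constant-growth DDM: r = D₁/P₀ + g.
r = 1.2600 / 10.98 + 0.0591 = 0.11475 + 0.0591 = 0.17385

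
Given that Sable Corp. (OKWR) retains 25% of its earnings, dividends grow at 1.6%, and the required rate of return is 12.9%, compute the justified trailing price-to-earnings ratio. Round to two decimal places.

6.74

Payout ratio b = 1 − 0.25 = 0.75.
Justified trailing P/E = b(1+g)/(r−g) = 0.75×(1+0.016)/(0.129−0.016) = 6.7434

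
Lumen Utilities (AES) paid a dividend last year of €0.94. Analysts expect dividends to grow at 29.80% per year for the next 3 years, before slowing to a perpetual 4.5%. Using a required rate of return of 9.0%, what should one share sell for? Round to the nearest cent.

€40.90

Two-stage DDM. Project D₁…D_3 at 0.298, terminal growth 0.045, discount at r = 0.09.
D_1 = 1.2201
D_2 = 1.5837
D_3 = 2.0557
Terminal value at t=3: TV = D_4/(r−g) = 2.1482/(0.09−0.045) = 47.7371
P₀ = 1.2201/(1+0.09)^1 + 1.5837/(1+0.09)^2 + 2.0557/(1+0.09)^3 + 47.7371/(1+0.09)^3 = 40.9015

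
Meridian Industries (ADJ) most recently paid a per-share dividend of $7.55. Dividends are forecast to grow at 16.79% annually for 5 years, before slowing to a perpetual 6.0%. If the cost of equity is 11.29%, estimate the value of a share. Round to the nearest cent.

$236.28

Two-stage DDM. Project D₁…D_5 at 0.1679, terminal growth 0.06, discount at r = 0.1129.
D_1 = 8.8176
D_2 = 10.2981
D_3 = 12.0272
D_4 = 14.0465
D_5 = 16.4050
Terminal value at t=5: TV = D_6/(r−g) = 17.3893/(0.1129−0.06) = 328.7195
P₀ = 8.8176/(1+0.1129)^1 + 10.2981/(1+0.1129)^2 + 12.0272/(1+0.1129)^3 + 14.0465/(1+0.1129)^4 + 16.4050/(1+0.1129)^5 + 328.7195/(1+0.1129)^5 = 236.2801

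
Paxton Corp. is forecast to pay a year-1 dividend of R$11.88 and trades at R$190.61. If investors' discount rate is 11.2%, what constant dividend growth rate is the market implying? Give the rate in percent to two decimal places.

From P₀ = D₁/(r − g), the implied growth is g = r − D₁/P₀.
g = 0.112 − 11.88/190.61 = 0.112 − 0.06233 = 0.04967

4.97%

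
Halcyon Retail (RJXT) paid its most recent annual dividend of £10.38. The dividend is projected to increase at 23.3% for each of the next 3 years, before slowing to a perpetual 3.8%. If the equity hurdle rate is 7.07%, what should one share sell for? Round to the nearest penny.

Two-stage DDM. Project D₁…D_3 at 0.233, terminal growth 0.038, discount at r = 0.0707.
D_1 = 12.7985
D_2 = 15.7806
D_3 = 19.4575
Terminal value at t=3: TV = D_4/(r−g) = 20.1969/(0.0707−0.038) = 617.6411
P₀ = 12.7985/(1+0.0707)^1 + 15.7806/(1+0.0707)^2 + 19.4575/(1+0.0707)^3 + 617.6411/(1+0.0707)^3 = 544.7617

£544.76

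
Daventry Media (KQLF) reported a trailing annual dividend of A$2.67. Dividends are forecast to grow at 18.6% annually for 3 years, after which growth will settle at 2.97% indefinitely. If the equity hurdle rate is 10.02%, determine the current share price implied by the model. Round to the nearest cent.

A$58.18

Two-stage DDM. Project D₁…D_3 at 0.186, terminal growth 0.0297, discount at r = 0.1002.
D_1 = 3.1666
D_2 = 3.7556
D_3 = 4.4542
Terminal value at t=3: TV = D_4/(r−g) = 4.5864/(0.1002−0.0297) = 65.0559
P₀ = 3.1666/(1+0.1002)^1 + 3.7556/(1+0.1002)^2 + 4.4542/(1+0.1002)^3 + 65.0559/(1+0.1002)^3 = 58.1764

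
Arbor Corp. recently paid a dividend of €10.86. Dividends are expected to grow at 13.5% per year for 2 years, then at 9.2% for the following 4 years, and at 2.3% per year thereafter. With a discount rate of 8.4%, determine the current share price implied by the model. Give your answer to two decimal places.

€277.41

Three-stage DDM. Project D₁…D_6; terminal Gordon value at t=6 with g = 0.023; discount at r = 0.084.
D_1 = 12.3261
D_2 = 13.9901
D_3 = 15.2772
D_4 = 16.6827
D_5 = 18.2175
D_6 = 19.8935
TV_6 = 20.3511/(0.084−0.023) = 333.6245
P₀ = Σ Dₜ/(1+r)ᵗ + TV_6/(1+r)^6 = 277.4137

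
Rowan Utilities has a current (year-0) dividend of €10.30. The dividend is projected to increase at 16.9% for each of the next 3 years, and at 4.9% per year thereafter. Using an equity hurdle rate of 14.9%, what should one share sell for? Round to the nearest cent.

€145.78

Two-stage DDM. Project D₁…D_3 at 0.169, terminal growth 0.049, discount at r = 0.149.
D_1 = 12.0407
D_2 = 14.0756
D_3 = 16.4544
Terminal value at t=3: TV = D_4/(r−g) = 17.2606/(0.149−0.049) = 172.6061
P₀ = 12.0407/(1+0.149)^1 + 14.0756/(1+0.149)^2 + 16.4544/(1+0.149)^3 + 172.6061/(1+0.149)^3 = 145.7762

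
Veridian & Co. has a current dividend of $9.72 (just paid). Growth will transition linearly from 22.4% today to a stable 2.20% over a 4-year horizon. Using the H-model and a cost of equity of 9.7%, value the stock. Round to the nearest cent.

$184.81

H-model: P₀ = D₀[(1+g_L) + H(g_S−g_L)]/(r−g_L), with H = 4/2 = 2.
P₀ = 9.72 × [(1+0.022) + 2×(0.224−0.022)] / (0.097−0.022)
   = 9.72 × 1.4260 / 0.075 = 184.8096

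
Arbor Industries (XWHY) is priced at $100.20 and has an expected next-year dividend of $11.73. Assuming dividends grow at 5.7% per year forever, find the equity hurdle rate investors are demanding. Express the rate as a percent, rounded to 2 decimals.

17.41%

Rearranging the constant-growth DDM: r = D₁/P₀ + g.
r = 11.7300 / 100.20 + 0.057 = 0.11707 + 0.057 = 0.17407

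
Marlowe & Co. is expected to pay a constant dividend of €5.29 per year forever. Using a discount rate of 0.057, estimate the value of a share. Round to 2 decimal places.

Zero-growth DDM (perpetuity): P₀ = D/r = 5.29 / 0.057 = 92.8070

€92.81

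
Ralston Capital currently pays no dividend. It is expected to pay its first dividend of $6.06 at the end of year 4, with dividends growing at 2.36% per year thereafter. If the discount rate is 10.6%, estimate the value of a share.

Deferred-dividend DDM. At t=3 the remaining stream is a growing perpetuity with first payment D_4 = 6.06.
V_3 = D_4/(r−g) = 6.06/(0.106−0.0236) = 73.5437
P₀ = V_3/(1+r)^3 = 73.5437/(1+0.106)^3 = 54.3601

$54.36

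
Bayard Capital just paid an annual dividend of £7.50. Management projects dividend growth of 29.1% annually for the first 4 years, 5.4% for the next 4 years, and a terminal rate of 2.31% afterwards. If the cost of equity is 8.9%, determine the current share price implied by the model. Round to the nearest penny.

£303.19

Three-stage DDM. Project D₁…D_8; terminal Gordon value at t=8 with g = 0.0231; discount at r = 0.089.
D_1 = 9.6825
D_2 = 12.5001
D_3 = 16.1376
D_4 = 20.8337
D_5 = 21.9587
D_6 = 23.1445
D_7 = 24.3943
D_8 = 25.7116
TV_8 = 26.3055/(0.089−0.0231) = 399.1732
P₀ = Σ Dₜ/(1+r)ᵗ + TV_8/(1+r)^8 = 303.1918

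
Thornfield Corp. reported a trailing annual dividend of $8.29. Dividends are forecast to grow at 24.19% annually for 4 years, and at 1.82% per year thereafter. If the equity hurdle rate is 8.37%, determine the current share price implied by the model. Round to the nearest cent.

$269.42

Two-stage DDM. Project D₁…D_4 at 0.2419, terminal growth 0.0182, discount at r = 0.0837.
D_1 = 10.2954
D_2 = 12.7858
D_3 = 15.8787
D_4 = 19.7197
Terminal value at t=4: TV = D_5/(r−g) = 20.0786/(0.0837−0.0182) = 306.5440
P₀ = 10.2954/(1+0.0837)^1 + 12.7858/(1+0.0837)^2 + 15.8787/(1+0.0837)^3 + 19.7197/(1+0.0837)^4 + 306.5440/(1+0.0837)^4 = 269.4188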